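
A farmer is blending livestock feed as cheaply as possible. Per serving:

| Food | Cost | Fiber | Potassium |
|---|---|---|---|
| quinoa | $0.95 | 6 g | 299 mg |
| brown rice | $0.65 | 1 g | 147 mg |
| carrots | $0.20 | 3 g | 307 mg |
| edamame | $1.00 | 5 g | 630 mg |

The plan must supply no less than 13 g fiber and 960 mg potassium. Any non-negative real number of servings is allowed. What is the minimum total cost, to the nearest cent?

$0.87

Compare the cost at each extreme point of the feasible region.
quinoa only: max(13/6, 960/299) = 3.211 servings → $3.05.
brown rice only: max(13/1, 960/147) = 13 servings → $8.45.
carrots only: max(13/3, 960/307) = 4.333 servings → $0.87.
edamame only: max(13/5, 960/630) = 2.6 servings → $2.60.
quinoa + brown rice with both tight: 1.631 servings and 3.213 servings → $3.64.
quinoa + carrots with both tight: 1.176 servings and 1.982 servings → $1.51.
quinoa + edamame with both tight: 1.484 servings and 0.8197 servings → $2.23.
brown rice + carrots: the both-tight solution has a negative serving — not a feasible corner.
brown rice + edamame with both targets exact would need a negative amount; discard.
carrots + edamame with both targets exact would need a negative amount; discard.
The minimum over all feasible corners is $0.87.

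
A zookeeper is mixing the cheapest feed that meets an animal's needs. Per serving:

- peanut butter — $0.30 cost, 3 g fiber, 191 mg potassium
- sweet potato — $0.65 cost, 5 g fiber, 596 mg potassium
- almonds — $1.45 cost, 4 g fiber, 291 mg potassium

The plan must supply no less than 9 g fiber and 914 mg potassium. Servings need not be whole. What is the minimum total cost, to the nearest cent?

$1.08

This is a tiny linear program; its minimum lies at a vertex of the feasible set. List the vertices and price them.
peanut butter only: max(9/3, 914/191) = 4.785 servings → $1.44.
sweet potato only: max(9/5, 914/596) = 1.8 servings → $1.17.
almonds only: max(9/4, 914/291) = 3.141 servings → $4.55.
peanut butter + sweet potato with both tight: 0.9532 servings and 1.228 servings → $1.08.
peanut butter + almonds: the both-tight solution has a negative serving — not a feasible corner.
sweet potato + almonds with both tight: 1.116 servings and 0.8547 servings → $1.96.
So the least-cost plan costs $1.08.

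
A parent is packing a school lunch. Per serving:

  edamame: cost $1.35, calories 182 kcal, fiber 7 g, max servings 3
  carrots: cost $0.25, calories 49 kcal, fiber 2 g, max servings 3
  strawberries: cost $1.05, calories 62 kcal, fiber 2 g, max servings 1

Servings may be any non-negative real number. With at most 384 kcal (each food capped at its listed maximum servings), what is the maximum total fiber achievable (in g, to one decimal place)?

Fiber per kcal: carrots 0.04082, edamame 0.03846, strawberries 0.03226.
Take 3 servings of carrots: uses 147 kcal, +6.0 g fiber (running total 6.0 g).
Take 1.302 servings of edamame: uses 237 kcal, +9.1 g fiber (running total 15.1 g).
Greedy by best ratio exhausts the calories allowance optimally: 15.1 g.

15.1 g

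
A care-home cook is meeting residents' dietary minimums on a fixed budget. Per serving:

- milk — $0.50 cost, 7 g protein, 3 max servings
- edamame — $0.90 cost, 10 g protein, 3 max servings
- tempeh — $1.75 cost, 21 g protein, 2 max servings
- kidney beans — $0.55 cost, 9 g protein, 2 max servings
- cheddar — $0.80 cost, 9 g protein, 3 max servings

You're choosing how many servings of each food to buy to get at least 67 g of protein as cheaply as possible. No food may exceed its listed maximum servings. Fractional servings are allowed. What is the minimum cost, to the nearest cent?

$4.93

Cost per g of protein: kidney beans $0.0611, milk $0.0714, tempeh $0.0833, cheddar $0.0889, edamame $0.0900.
Take 2 servings of kidney beans: +18.0 g protein for $1.10 (total $1.10, still need 49.0 g).
Take 3 servings of milk: +21.0 g protein for $1.50 (total $2.60, still need 28.0 g).
Take 1.333 servings of tempeh: +28.0 g protein for $2.33 (total $4.93, still need 0.0 g).
Filling from the cheapest source first is optimal under one linear minimum: $4.93.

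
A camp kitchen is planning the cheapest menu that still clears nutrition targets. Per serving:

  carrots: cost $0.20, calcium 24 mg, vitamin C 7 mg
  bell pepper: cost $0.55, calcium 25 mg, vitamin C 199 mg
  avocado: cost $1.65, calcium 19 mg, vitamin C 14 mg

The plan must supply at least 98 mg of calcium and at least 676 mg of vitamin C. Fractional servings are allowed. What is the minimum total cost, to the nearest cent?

With two linear requirements the optimum uses one or two foods; enumerate the corners.
carrots only: max(98/24, 676/7) = 96.57 servings → $19.31.
bell pepper only: max(98/25, 676/199) = 3.92 servings → $2.16.
avocado only: max(98/19, 676/14) = 48.29 servings → $79.67.
carrots + bell pepper with both tight: 0.5655 servings and 3.377 servings → $1.97.
carrots + avocado: intersection lies outside the first quadrant.
bell pepper + avocado with both tight: 3.344 servings and 0.7584 servings → $3.09.
So the least-cost plan costs $1.97.

$1.97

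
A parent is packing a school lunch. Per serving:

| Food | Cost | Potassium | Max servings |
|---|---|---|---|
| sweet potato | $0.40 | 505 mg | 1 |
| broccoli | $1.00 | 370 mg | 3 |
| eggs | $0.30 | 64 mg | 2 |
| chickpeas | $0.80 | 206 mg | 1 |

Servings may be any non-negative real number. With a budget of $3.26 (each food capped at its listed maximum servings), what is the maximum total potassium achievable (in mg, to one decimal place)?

Potassium per dollar: sweet potato 1262, broccoli 370, chickpeas 257.5, eggs 213.3.
Take 1 serving of sweet potato: spends $0.40, +505.0 mg potassium (running total 505.0 mg).
Take 2.86 servings of broccoli: spends $2.86, +1058.2 mg potassium (running total 1563.2 mg).
Greedy by best ratio exhausts the cost allowance optimally: 1563.2 mg.

1563.2 mg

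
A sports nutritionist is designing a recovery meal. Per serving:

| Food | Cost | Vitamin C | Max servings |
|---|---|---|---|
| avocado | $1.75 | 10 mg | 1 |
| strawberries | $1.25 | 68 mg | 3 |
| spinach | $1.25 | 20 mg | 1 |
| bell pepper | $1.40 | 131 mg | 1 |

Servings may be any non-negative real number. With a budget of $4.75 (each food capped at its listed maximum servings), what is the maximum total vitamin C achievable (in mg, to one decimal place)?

313.2 mg

Vitamin C per dollar: bell pepper 93.57, strawberries 54.4, spinach 16, avocado 5.714.
Take 1 serving of bell pepper: spends $1.40, +131.0 mg vitamin C (running total 131.0 mg).
Take 2.68 servings of strawberries: spends $3.35, +182.2 mg vitamin C (running total 313.2 mg).
Greedy by best ratio exhausts the cost allowance optimally: 313.2 mg.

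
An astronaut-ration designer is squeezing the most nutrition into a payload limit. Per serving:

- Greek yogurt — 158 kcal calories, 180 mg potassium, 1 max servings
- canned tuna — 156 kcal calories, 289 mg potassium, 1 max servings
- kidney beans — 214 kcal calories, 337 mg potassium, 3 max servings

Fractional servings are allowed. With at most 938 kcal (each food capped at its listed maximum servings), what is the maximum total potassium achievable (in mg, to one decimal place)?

1459.5 mg

Potassium per kcal: canned tuna 1.853, kidney beans 1.575, Greek yogurt 1.139.
Take 1 serving of canned tuna: uses 156 kcal, +289.0 mg potassium (running total 289.0 mg).
Take 3 servings of kidney beans: uses 642 kcal, +1011.0 mg potassium (running total 1300.0 mg).
Take 0.8861 servings of Greek yogurt: uses 140 kcal, +159.5 mg potassium (running total 1459.5 mg).
Greedy by best ratio exhausts the calories allowance optimally: 1459.5 mg.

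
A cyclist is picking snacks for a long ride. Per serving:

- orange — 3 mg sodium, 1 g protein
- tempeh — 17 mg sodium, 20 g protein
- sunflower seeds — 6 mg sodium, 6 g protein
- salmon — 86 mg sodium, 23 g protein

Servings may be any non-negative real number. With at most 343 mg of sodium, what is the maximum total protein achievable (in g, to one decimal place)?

Protein per mg sodium: tempeh 1.176, sunflower seeds 1, orange 0.3333, salmon 0.2674.
With no serving limits, spend the whole sodium allowance on tempeh: 343 mg / 17 mg × 20 g = 403.5 g.

403.5 g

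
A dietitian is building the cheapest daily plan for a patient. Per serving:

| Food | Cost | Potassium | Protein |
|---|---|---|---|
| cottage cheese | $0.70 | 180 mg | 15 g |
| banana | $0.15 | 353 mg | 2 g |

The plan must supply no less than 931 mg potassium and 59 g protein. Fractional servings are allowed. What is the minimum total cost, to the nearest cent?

$2.79

With two linear requirements the optimum uses one or two foods; enumerate the corners.
cottage cheese only: max(931/180, 59/15) = 5.172 servings → $3.62.
banana only: max(931/353, 59/2) = 29.5 servings → $4.42.
cottage cheese + banana with both tight: 3.843 servings and 0.6778 servings → $2.79.
The minimum over all feasible corners is $2.79.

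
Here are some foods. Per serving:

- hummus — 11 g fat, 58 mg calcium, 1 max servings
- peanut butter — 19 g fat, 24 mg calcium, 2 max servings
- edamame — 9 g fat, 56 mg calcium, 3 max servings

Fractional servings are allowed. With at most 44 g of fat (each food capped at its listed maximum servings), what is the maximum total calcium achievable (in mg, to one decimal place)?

Calcium per g fat: edamame 6.222, hummus 5.273, peanut butter 1.263.
Take 3 servings of edamame: uses 27 g fat, +168.0 mg calcium (running total 168.0 mg).
Take 1 serving of hummus: uses 11 g fat, +58.0 mg calcium (running total 226.0 mg).
Take 0.3158 servings of peanut butter: uses 6 g fat, +7.6 mg calcium (running total 233.6 mg).
Filling greedily by calcium-per-g fat is optimal for one linear limit, giving 233.6 mg.

233.6 mg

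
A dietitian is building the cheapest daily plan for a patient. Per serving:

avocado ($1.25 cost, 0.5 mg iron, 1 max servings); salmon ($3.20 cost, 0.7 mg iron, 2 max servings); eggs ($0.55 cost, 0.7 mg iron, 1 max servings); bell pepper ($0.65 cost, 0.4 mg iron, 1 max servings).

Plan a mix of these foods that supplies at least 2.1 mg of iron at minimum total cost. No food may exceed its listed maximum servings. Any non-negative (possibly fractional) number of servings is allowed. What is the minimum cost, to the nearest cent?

$4.74

Cost per mg of iron: eggs $0.7857, bell pepper $1.6250, avocado $2.5000, salmon $4.5714.
Take 1 serving of eggs: +0.7 mg iron for $0.55 (total $0.55, still need 1.4 mg).
Take 1 serving of bell pepper: +0.4 mg iron for $0.65 (total $1.20, still need 1.0 mg).
Take 1 serving of avocado: +0.5 mg iron for $1.25 (total $2.45, still need 0.5 mg).
Take 0.7143 servings of salmon: +0.5 mg iron for $2.29 (total $4.74, still need 0.0 mg).
Greedy by cheapest-per-mg is optimal for a single linear constraint, so the minimum cost is $4.74.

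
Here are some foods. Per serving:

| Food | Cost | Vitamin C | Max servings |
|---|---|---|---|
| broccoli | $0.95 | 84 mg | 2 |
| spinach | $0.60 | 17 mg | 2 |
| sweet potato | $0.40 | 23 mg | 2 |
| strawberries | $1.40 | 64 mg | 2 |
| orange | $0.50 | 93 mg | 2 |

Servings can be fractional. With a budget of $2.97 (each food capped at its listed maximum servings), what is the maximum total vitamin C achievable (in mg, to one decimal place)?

Vitamin C per dollar: orange 186, broccoli 88.42, sweet potato 57.5, strawberries 45.71, spinach 28.33.
Take 2 servings of orange: spends $1.00, +186.0 mg vitamin C (running total 186.0 mg).
Take 2 servings of broccoli: spends $1.90, +168.0 mg vitamin C (running total 354.0 mg).
Take 0.175 servings of sweet potato: spends $0.07, +4.0 mg vitamin C (running total 358.0 mg).
Filling greedily by vitamin C-per-dollar is optimal for one linear limit, giving 358.0 mg.

358.0 mg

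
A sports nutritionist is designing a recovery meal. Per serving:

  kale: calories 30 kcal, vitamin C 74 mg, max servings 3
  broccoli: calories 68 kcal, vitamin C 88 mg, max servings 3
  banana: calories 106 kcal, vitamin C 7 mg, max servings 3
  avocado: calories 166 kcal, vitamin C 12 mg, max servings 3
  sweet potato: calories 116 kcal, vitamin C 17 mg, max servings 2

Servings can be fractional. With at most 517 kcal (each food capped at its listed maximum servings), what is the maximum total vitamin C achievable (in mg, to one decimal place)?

518.7 mg

Vitamin C per kcal: kale 2.467, broccoli 1.294, sweet potato 0.1466, avocado 0.07229, banana 0.06604.
Take 3 servings of kale: uses 90 kcal, +222.0 mg vitamin C (running total 222.0 mg).
Take 3 servings of broccoli: uses 204 kcal, +264.0 mg vitamin C (running total 486.0 mg).
Take 1.922 servings of sweet potato: uses 223 kcal, +32.7 mg vitamin C (running total 518.7 mg).
Greedy by best ratio exhausts the calories allowance optimally: 518.7 mg.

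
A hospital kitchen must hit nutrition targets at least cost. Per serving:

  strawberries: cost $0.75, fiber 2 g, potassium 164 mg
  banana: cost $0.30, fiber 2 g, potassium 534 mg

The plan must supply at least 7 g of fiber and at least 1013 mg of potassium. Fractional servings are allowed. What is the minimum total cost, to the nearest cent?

The cheapest plan sits at a corner of the feasible region — with two constraints it uses at most two foods.
strawberries only: max(7/2, 1013/164) = 6.177 servings → $4.63.
banana only: max(7/2, 1013/534) = 3.5 servings → $1.05.
strawberries + banana with both tight: 2.314 servings and 1.186 servings → $2.09.
Cheapest feasible corner: $1.05.

$1.05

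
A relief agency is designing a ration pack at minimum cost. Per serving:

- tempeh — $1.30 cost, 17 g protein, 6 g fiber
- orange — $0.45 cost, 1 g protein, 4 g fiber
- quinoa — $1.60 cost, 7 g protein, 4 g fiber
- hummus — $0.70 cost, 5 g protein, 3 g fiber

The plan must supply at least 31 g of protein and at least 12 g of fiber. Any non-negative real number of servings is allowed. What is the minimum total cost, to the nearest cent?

Two binding constraints pin down two serving amounts, so the optimal mix uses at most two foods. The candidates are each food alone (scaled to the tighter of protein/fiber) and each pair with both constraints tight.
tempeh only: max(31/17, 12/6) = 2 servings → $2.60.
orange only: max(31/1, 12/4) = 31 servings → $13.95.
quinoa only: max(31/7, 12/4) = 4.429 servings → $7.09.
hummus only: max(31/5, 12/3) = 6.2 servings → $4.34.
tempeh + orange with both tight: 1.806 servings and 0.2903 servings → $2.48.
tempeh + quinoa with both tight: 1.538 servings and 0.6923 servings → $3.11.
tempeh + hummus with both tight: 1.571 servings and 0.8571 servings → $2.64.
orange + quinoa: intersection lies outside the first quadrant.
orange + hummus: the both-tight solution has a negative serving — not a feasible corner.
quinoa + hummus with both targets exact would need a negative amount; discard.
Cheapest feasible corner: $2.48.

$2.48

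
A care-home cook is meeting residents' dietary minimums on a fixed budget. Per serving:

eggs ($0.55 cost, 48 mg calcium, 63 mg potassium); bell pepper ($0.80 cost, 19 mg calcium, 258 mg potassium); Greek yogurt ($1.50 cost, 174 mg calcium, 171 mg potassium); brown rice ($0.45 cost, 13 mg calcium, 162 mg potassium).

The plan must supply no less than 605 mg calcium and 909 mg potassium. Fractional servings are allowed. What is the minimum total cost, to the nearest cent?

This is a tiny linear program; its minimum lies at a vertex of the feasible set. List the vertices and price them.
eggs only: max(605/48, 909/63) = 14.43 servings → $7.94.
bell pepper only: max(605/19, 909/258) = 31.84 servings → $25.47.
Greek yogurt only: max(605/174, 909/171) = 5.316 servings → $7.97.
brown rice only: max(605/13, 909/162) = 46.54 servings → $20.94.
eggs + bell pepper with both tight: 12.41 servings and 0.4932 servings → $7.22.
eggs + Greek yogurt: intersection lies outside the first quadrant.
eggs + brown rice with both tight: 12.39 servings and 0.793 servings → $7.17.
bell pepper + Greek yogurt with both tight: 1.314 servings and 3.334 servings → $6.05.
bell pepper + brown rice: the both-tight solution has a negative serving — not a feasible corner.
Greek yogurt + brown rice with both tight: 3.32 servings and 2.107 servings → $5.93.
So the least-cost plan costs $5.93.

$5.93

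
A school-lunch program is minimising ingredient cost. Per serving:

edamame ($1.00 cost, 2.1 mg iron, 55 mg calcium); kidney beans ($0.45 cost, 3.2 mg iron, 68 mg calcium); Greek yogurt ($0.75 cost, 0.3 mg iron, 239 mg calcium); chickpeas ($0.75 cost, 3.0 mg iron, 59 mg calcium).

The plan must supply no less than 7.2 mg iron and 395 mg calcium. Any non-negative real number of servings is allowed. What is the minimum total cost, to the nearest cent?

edamame only: max(7.2/2.1, 395/55) = 7.182 servings → $7.18.
kidney beans only: max(7.2/3.2, 395/68) = 5.809 servings → $2.61.
Greek yogurt only: max(7.2/0.3, 395/239) = 24 servings → $18.00.
chickpeas only: max(7.2/3.0, 395/59) = 6.695 servings → $5.02.
edamame + kidney beans with both targets exact would need a negative amount; discard.
edamame + Greek yogurt with both tight: 3.301 servings and 0.8931 servings → $3.97.
edamame + chickpeas: intersection lies outside the first quadrant.
kidney beans + Greek yogurt with both tight: 2.152 servings and 1.04 servings → $1.75.
kidney beans + chickpeas: intersection lies outside the first quadrant.
Greek yogurt + chickpeas with both tight: 1.087 servings and 2.291 servings → $2.53.
So the least-cost plan costs $1.75.

$1.75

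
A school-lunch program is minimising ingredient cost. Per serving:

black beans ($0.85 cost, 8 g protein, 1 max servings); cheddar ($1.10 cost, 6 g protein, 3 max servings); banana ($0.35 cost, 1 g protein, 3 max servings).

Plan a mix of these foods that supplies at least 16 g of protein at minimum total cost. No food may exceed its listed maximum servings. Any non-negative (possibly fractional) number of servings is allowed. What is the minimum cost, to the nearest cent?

$2.32

Cost per g of protein: black beans $0.1062, cheddar $0.1833, banana $0.3500.
Take 1 serving of black beans: +8.0 g protein for $0.85 (total $0.85, still need 8.0 g).
Take 1.333 servings of cheddar: +8.0 g protein for $1.47 (total $2.32, still need 0.0 g).
Greedy by cheapest-per-g is optimal for a single linear constraint, so the minimum cost is $2.32.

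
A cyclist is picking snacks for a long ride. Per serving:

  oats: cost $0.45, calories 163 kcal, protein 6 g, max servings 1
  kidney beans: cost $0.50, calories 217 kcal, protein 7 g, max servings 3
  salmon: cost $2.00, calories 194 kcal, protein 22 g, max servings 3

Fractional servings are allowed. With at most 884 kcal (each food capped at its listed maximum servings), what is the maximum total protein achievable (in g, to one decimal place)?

76.5 g

Protein per kcal: salmon 0.1134, oats 0.03681, kidney beans 0.03226.
Take 3 servings of salmon: uses 582 kcal, +66.0 g protein (running total 66.0 g).
Take 1 serving of oats: uses 163 kcal, +6.0 g protein (running total 72.0 g).
Take 0.6406 servings of kidney beans: uses 139 kcal, +4.5 g protein (running total 76.5 g).
Filling greedily by protein-per-kcal is optimal for one linear limit, giving 76.5 g.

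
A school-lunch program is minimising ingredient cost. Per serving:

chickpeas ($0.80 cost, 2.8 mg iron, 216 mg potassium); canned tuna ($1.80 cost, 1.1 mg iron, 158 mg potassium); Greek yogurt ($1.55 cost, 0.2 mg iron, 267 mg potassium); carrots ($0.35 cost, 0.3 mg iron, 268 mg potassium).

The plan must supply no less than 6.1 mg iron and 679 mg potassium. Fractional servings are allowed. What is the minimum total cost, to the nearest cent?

An LP optimum is at a vertex; with two nutrient constraints at most two foods are used. Check each candidate.
chickpeas only: max(6.1/2.8, 679/216) = 3.144 servings → $2.51.
canned tuna only: max(6.1/1.1, 679/158) = 5.545 servings → $9.98.
Greek yogurt only: max(6.1/0.2, 679/267) = 30.5 servings → $47.27.
carrots only: max(6.1/0.3, 679/268) = 20.33 servings → $7.12.
chickpeas + canned tuna with both tight: 1.059 servings and 2.85 servings → $5.98.
chickpeas + Greek yogurt with both tight: 2.119 servings and 0.8285 servings → $2.98.
chickpeas + carrots with both tight: 2.087 servings and 0.8512 servings → $1.97.
canned tuna + Greek yogurt with both targets exact would need a negative amount; discard.
canned tuna + carrots with both targets exact would need a negative amount; discard.
Greek yogurt + carrots: the both-tight solution has a negative serving — not a feasible corner.
Cheapest feasible corner: $1.97.

$1.97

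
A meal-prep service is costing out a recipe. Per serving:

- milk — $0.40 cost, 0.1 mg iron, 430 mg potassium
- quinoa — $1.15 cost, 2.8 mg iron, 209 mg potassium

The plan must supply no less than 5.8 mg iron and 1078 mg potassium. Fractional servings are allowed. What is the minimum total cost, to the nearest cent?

Compare the cost at each extreme point of the feasible region.
milk only: max(5.8/0.1, 1078/430) = 58 servings → $23.20.
quinoa only: max(5.8/2.8, 1078/209) = 5.158 servings → $5.93.
milk + quinoa with both tight: 1.527 servings and 2.017 servings → $2.93.
The minimum over all feasible corners is $2.93.

$2.93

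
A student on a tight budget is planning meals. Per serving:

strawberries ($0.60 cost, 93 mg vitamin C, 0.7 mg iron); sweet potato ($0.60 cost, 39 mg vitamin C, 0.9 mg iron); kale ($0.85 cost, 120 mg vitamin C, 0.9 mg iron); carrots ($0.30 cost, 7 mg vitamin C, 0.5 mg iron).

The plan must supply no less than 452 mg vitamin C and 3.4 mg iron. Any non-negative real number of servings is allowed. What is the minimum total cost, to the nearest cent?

$2.92

For a min-cost LP with two ≥-constraints, a basic feasible solution has at most two positive variables.
strawberries only: max(452/93, 3.4/0.7) = 4.86 servings → $2.92.
sweet potato only: max(452/39, 3.4/0.9) = 11.59 servings → $6.95.
kale only: max(452/120, 3.4/0.9) = 3.778 servings → $3.21.
carrots only: max(452/7, 3.4/0.5) = 64.57 servings → $19.37.
strawberries + sweet potato: the both-tight solution has a negative serving — not a feasible corner.
strawberries + kale with both tight: 4 servings and 0.6667 servings → $2.97.
strawberries + carrots: the both-tight solution has a negative serving — not a feasible corner.
sweet potato + kale with both tight: 0.01646 servings and 3.761 servings → $3.21.
sweet potato + carrots with both targets exact would need a negative amount; discard.
kale + carrots with both tight: 3.765 servings and 0.02235 servings → $3.21.
The minimum over all feasible corners is $2.92.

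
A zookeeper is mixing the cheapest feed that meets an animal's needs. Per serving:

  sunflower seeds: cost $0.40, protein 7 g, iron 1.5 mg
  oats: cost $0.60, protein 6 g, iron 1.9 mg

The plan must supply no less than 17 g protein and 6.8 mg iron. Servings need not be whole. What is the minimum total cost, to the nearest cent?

Check every corner: each single food scaled to meet both minima, and each pair solved so both constraints bind.
sunflower seeds only: max(17/7, 6.8/1.5) = 4.533 servings → $1.81.
oats only: max(17/6, 6.8/1.9) = 3.579 servings → $2.15.
sunflower seeds + oats: the both-tight solution has a negative serving — not a feasible corner.
So the least-cost plan costs $1.81.

$1.81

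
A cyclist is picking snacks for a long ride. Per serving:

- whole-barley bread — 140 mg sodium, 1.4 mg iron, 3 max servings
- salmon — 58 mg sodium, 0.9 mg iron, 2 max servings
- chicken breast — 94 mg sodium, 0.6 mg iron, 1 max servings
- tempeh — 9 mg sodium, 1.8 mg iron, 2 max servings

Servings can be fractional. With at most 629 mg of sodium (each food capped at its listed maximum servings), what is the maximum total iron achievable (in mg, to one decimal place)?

Iron per mg sodium: tempeh 0.2, salmon 0.01552, whole-barley bread 0.01, chicken breast 0.006383.
Take 2 servings of tempeh: uses 18 mg sodium, +3.6 mg iron (running total 3.6 mg).
Take 2 servings of salmon: uses 116 mg sodium, +1.8 mg iron (running total 5.4 mg).
Take 3 servings of whole-barley bread: uses 420 mg sodium, +4.2 mg iron (running total 9.6 mg).
Take 0.7979 servings of chicken breast: uses 75 mg sodium, +0.5 mg iron (running total 10.1 mg).
Greedy by best ratio exhausts the sodium allowance optimally: 10.1 mg.

10.1 mg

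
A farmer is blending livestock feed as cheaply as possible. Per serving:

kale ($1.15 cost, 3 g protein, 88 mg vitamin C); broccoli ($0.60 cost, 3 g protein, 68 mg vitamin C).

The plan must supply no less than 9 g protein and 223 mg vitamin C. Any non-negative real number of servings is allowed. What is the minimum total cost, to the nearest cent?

For a min-cost LP with two ≥-constraints, a basic feasible solution has at most two positive variables.
kale only: max(9/3, 223/88) = 3 servings → $3.45.
broccoli only: max(9/3, 223/68) = 3.279 servings → $1.97.
kale + broccoli with both tight: 0.95 servings and 2.05 servings → $2.32.
Cheapest feasible corner: $1.97.

$1.97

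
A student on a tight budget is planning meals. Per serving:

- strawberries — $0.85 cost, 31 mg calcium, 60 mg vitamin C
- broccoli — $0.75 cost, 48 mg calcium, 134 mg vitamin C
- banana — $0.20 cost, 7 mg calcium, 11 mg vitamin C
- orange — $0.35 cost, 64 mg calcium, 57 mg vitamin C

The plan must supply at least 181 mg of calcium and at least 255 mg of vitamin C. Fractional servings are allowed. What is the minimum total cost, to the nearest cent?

With two linear requirements the optimum uses one or two foods; enumerate the corners.
strawberries only: max(181/31, 255/60) = 5.839 servings → $4.96.
broccoli only: max(181/48, 255/134) = 3.771 servings → $2.83.
banana only: max(181/7, 255/11) = 25.86 servings → $5.17.
orange only: max(181/64, 255/57) = 4.474 servings → $1.57.
strawberries + broccoli with both targets exact would need a negative amount; discard.
strawberries + banana: the both-tight solution has a negative serving — not a feasible corner.
strawberries + orange with both tight: 2.896 servings and 1.425 servings → $2.96.
broccoli + banana: the both-tight solution has a negative serving — not a feasible corner.
broccoli + orange with both tight: 1.028 servings and 2.057 servings → $1.49.
banana + orange with both tight: 19.68 servings and 0.6754 servings → $4.17.
Cheapest feasible corner: $1.49.

$1.49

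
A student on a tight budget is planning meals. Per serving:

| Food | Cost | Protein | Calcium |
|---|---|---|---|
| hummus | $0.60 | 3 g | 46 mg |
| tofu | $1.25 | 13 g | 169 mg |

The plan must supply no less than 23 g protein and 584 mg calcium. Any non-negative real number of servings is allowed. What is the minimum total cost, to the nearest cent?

For a min-cost LP with two ≥-constraints, a basic feasible solution has at most two positive variables.
hummus only: max(23/3, 584/46) = 12.7 servings → $7.62.
tofu only: max(23/13, 584/169) = 3.456 servings → $4.32.
hummus + tofu: the both-tight solution has a negative serving — not a feasible corner.
Cheapest feasible corner: $4.32.

$4.32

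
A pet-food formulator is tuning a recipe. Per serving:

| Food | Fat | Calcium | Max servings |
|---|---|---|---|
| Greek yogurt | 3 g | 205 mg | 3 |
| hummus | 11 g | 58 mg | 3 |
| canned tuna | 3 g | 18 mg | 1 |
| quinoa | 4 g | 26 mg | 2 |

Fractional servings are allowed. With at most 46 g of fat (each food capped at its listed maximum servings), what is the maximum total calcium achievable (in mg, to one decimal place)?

822.1 mg

Calcium per g fat: Greek yogurt 68.33, quinoa 6.5, canned tuna 6, hummus 5.273.
Take 3 servings of Greek yogurt: uses 9 g fat, +615.0 mg calcium (running total 615.0 mg).
Take 2 servings of quinoa: uses 8 g fat, +52.0 mg calcium (running total 667.0 mg).
Take 1 serving of canned tuna: uses 3 g fat, +18.0 mg calcium (running total 685.0 mg).
Take 2.364 servings of hummus: uses 26 g fat, +137.1 mg calcium (running total 822.1 mg).
Greedy by best ratio exhausts the fat allowance optimally: 822.1 mg.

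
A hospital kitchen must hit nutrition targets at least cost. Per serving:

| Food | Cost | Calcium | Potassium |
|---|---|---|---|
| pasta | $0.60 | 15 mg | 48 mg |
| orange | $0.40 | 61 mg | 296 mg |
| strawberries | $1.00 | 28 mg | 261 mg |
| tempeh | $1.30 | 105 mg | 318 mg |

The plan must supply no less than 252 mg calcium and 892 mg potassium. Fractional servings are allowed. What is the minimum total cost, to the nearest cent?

At the optimum either one food covers both requirements or two foods hit both targets exactly; no other combination can be cheaper.
pasta only: max(252/15, 892/48) = 18.58 servings → $11.15.
orange only: max(252/61, 892/296) = 4.131 servings → $1.65.
strawberries only: max(252/28, 892/261) = 9 servings → $9.00.
tempeh only: max(252/105, 892/318) = 2.805 servings → $3.65.
pasta + orange with both tight: 13.35 servings and 0.8492 servings → $8.35.
pasta + strawberries with both tight: 15.87 servings and 0.4994 servings → $10.02.
pasta + tempeh: intersection lies outside the first quadrant.
orange + strawberries: the both-tight solution has a negative serving — not a feasible corner.
orange + tempeh with both tight: 1.158 servings and 1.727 servings → $2.71.
strawberries + tempeh with both tight: 0.731 servings and 2.205 servings → $3.60.
So the least-cost plan costs $1.65.

$1.65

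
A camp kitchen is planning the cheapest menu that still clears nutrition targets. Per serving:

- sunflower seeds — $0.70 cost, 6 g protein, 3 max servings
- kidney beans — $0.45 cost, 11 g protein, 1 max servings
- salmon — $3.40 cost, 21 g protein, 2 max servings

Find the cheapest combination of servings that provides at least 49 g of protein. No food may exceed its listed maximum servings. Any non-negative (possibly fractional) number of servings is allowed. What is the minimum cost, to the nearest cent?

$5.79

Cost per g of protein: kidney beans $0.0409, sunflower seeds $0.1167, salmon $0.1619.
Take 1 serving of kidney beans: +11.0 g protein for $0.45 (total $0.45, still need 38.0 g).
Take 3 servings of sunflower seeds: +18.0 g protein for $2.10 (total $2.55, still need 20.0 g).
Take 0.9524 servings of salmon: +20.0 g protein for $3.24 (total $5.79, still need 0.0 g).
Greedy by cheapest-per-g is optimal for a single linear constraint, so the minimum cost is $5.79.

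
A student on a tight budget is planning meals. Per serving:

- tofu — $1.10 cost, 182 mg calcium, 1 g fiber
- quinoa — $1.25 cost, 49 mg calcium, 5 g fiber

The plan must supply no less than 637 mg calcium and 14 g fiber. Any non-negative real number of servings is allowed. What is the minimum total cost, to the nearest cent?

$5.97

tofu only: max(637/182, 14/1) = 14 servings → $15.40.
quinoa only: max(637/49, 14/5) = 13 servings → $16.25.
tofu + quinoa with both tight: 2.902 servings and 2.22 servings → $5.97.
The minimum over all feasible corners is $5.97.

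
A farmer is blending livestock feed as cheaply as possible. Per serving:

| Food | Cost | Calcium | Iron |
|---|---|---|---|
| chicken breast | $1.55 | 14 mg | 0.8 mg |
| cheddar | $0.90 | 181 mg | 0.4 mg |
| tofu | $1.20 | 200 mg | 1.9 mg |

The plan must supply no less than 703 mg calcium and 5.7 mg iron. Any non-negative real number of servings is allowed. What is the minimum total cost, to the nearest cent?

For a min-cost LP with two ≥-constraints, a basic feasible solution has at most two positive variables.
chicken breast only: max(703/14, 5.7/0.8) = 50.21 servings → $77.83.
cheddar only: max(703/181, 5.7/0.4) = 14.25 servings → $12.82.
tofu only: max(703/200, 5.7/1.9) = 3.515 servings → $4.22.
chicken breast + cheddar with both tight: 5.392 servings and 3.467 servings → $11.48.
chicken breast + tofu: the both-tight solution has a negative serving — not a feasible corner.
cheddar + tofu with both tight: 0.7416 servings and 2.844 servings → $4.08.
The minimum over all feasible corners is $4.08.

$4.08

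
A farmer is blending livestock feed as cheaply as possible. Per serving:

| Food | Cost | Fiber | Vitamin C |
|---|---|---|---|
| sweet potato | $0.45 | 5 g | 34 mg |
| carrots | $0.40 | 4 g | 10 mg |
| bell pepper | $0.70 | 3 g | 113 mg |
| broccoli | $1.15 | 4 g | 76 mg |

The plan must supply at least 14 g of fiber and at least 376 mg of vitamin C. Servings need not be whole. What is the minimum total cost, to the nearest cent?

$2.56

Compare the cost at each extreme point of the feasible region.
sweet potato only: max(14/5, 376/34) = 11.06 servings → $4.98.
carrots only: max(14/4, 376/10) = 37.6 servings → $15.04.
bell pepper only: max(14/3, 376/113) = 4.667 servings → $3.27.
broccoli only: max(14/4, 376/76) = 4.947 servings → $5.69.
sweet potato + carrots with both targets exact would need a negative amount; discard.
sweet potato + bell pepper with both tight: 0.9806 servings and 3.032 servings → $2.56.
sweet potato + broccoli: the both-tight solution has a negative serving — not a feasible corner.
carrots + bell pepper with both tight: 1.076 servings and 3.232 servings → $2.69.
carrots + broccoli with both targets exact would need a negative amount; discard.
bell pepper + broccoli with both tight: 1.964 servings and 2.027 servings → $3.71.
Cheapest feasible corner: $2.56.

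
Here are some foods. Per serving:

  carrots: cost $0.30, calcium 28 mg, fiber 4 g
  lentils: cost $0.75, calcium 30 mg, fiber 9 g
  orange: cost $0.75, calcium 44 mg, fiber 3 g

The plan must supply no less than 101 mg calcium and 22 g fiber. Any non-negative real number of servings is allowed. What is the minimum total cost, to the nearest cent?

$1.65

A basic optimal solution has at most two foods positive. Try each food alone and each pair with both targets met exactly.
carrots only: max(101/28, 22/4) = 5.5 servings → $1.65.
lentils only: max(101/30, 22/9) = 3.367 servings → $2.52.
orange only: max(101/44, 22/3) = 7.333 servings → $5.50.
carrots + lentils with both tight: 1.886 servings and 1.606 servings → $1.77.
carrots + orange with both targets exact would need a negative amount; discard.
lentils + orange with both tight: 2.173 servings and 0.8137 servings → $2.24.
Cheapest feasible corner: $1.65.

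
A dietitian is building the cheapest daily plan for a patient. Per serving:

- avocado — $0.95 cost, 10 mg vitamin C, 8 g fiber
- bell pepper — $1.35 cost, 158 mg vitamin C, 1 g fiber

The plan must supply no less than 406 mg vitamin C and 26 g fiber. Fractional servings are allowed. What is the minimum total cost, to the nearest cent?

$6.02

The cheapest plan sits at a corner of the feasible region — with two constraints it uses at most two foods.
avocado only: max(406/10, 26/8) = 40.6 servings → $38.57.
bell pepper only: max(406/158, 26/1) = 26 servings → $35.10.
avocado + bell pepper with both tight: 2.952 servings and 2.383 servings → $6.02.
The minimum over all feasible corners is $6.02.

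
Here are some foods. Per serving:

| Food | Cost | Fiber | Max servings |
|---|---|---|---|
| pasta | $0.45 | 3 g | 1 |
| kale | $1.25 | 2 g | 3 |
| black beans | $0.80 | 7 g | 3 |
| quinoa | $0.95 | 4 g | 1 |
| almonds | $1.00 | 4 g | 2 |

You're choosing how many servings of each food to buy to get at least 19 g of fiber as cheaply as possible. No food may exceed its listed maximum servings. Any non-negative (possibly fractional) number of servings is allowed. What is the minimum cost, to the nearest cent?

Cost per g of fiber: black beans $0.1143, pasta $0.1500, quinoa $0.2375, almonds $0.2500, kale $0.6250.
Take 2.714 servings of black beans: +19.0 g fiber for $2.17 (total $2.17, still need 0.0 g).
Filling from the cheapest source first is optimal under one linear minimum: $2.17.

$2.17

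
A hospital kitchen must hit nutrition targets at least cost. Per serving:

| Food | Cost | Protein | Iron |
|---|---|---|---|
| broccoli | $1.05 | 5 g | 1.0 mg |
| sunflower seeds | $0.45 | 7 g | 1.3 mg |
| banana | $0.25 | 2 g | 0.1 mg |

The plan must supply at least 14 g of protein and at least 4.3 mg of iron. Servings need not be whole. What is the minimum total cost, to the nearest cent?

At the optimum either one food covers both requirements or two foods hit both targets exactly; no other combination can be cheaper.
broccoli only: max(14/5, 4.3/1.0) = 4.3 servings → $4.51.
sunflower seeds only: max(14/7, 4.3/1.3) = 3.308 servings → $1.49.
banana only: max(14/2, 4.3/0.1) = 43 servings → $10.75.
broccoli + sunflower seeds with both targets exact would need a negative amount; discard.
broccoli + banana: the both-tight solution has a negative serving — not a feasible corner.
sunflower seeds + banana: intersection lies outside the first quadrant.
Cheapest feasible corner: $1.49.

$1.49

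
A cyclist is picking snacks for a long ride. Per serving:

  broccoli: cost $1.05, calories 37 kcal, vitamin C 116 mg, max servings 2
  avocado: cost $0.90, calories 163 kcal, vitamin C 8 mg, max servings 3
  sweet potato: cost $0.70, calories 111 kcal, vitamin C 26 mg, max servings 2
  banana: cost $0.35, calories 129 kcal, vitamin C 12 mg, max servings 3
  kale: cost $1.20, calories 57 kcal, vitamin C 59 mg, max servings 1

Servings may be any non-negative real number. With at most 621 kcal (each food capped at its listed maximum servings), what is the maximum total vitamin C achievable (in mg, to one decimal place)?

367.9 mg

Vitamin C per kcal: broccoli 3.135, kale 1.035, sweet potato 0.2342, banana 0.09302, avocado 0.04908.
Take 2 servings of broccoli: uses 74 kcal, +232.0 mg vitamin C (running total 232.0 mg).
Take 1 serving of kale: uses 57 kcal, +59.0 mg vitamin C (running total 291.0 mg).
Take 2 servings of sweet potato: uses 222 kcal, +52.0 mg vitamin C (running total 343.0 mg).
Take 2.078 servings of banana: uses 268 kcal, +24.9 mg vitamin C (running total 367.9 mg).
Filling greedily by vitamin C-per-kcal is optimal for one linear limit, giving 367.9 mg.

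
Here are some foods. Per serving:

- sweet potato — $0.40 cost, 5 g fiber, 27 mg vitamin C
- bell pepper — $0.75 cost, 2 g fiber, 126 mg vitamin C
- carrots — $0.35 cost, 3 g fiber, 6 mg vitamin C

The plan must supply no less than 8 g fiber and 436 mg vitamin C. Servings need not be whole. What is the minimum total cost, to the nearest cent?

$2.65

sweet potato only: max(8/5, 436/27) = 16.15 servings → $6.46.
bell pepper only: max(8/2, 436/126) = 4 servings → $3.00.
carrots only: max(8/3, 436/6) = 72.67 servings → $25.43.
sweet potato + bell pepper with both tight: 0.2361 servings and 3.41 servings → $2.65.
sweet potato + carrots with both targets exact would need a negative amount; discard.
bell pepper + carrots with both tight: 3.443 servings and 0.3716 servings → $2.71.
So the least-cost plan costs $2.65.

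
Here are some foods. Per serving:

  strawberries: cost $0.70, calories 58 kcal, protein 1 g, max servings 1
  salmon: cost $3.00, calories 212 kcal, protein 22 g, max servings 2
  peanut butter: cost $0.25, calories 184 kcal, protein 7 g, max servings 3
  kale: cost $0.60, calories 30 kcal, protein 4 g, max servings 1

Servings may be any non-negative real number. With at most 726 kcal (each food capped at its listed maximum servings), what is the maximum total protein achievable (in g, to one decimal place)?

58.3 g

Protein per kcal: kale 0.1333, salmon 0.1038, peanut butter 0.03804, strawberries 0.01724.
Take 1 serving of kale: uses 30 kcal, +4.0 g protein (running total 4.0 g).
Take 2 servings of salmon: uses 424 kcal, +44.0 g protein (running total 48.0 g).
Take 1.478 servings of peanut butter: uses 272 kcal, +10.3 g protein (running total 58.3 g).
Filling greedily by protein-per-kcal is optimal for one linear limit, giving 58.3 g.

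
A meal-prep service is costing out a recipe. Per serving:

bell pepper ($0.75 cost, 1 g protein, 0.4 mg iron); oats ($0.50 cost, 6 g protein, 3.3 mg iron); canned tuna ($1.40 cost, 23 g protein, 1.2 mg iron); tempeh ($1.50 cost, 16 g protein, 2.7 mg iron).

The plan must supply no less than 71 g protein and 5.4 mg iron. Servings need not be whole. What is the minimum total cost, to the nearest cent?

$4.40

Check every corner: each single food scaled to meet both minima, and each pair solved so both constraints bind.
bell pepper only: max(71/1, 5.4/0.4) = 71 servings → $53.25.
oats only: max(71/6, 5.4/3.3) = 11.83 servings → $5.92.
canned tuna only: max(71/23, 5.4/1.2) = 4.5 servings → $6.30.
tempeh only: max(71/16, 5.4/2.7) = 4.438 servings → $6.66.
bell pepper + oats: the both-tight solution has a negative serving — not a feasible corner.
bell pepper + canned tuna with both tight: 4.875 servings and 2.875 servings → $7.68.
bell pepper + tempeh: intersection lies outside the first quadrant.
oats + canned tuna with both tight: 0.5677 servings and 2.939 servings → $4.40.
oats + tempeh: intersection lies outside the first quadrant.
canned tuna + tempeh with both tight: 2.455 servings and 0.9091 servings → $4.80.
The minimum over all feasible corners is $4.40.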